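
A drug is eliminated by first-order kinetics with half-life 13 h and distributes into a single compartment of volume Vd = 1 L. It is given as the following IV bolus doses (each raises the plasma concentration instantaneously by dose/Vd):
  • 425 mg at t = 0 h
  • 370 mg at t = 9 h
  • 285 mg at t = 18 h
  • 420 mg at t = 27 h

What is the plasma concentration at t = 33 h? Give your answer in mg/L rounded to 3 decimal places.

k = ln 2 / 13 = 0.05332 per h
Dose 1 (425 mg at t=0 h): 425·exp(−0.05332·33) = 73.154 mg/L
Dose 2 (370 mg at t=9 h): 370·exp(−0.05332·24) = 102.909 mg/L
Dose 3 (285 mg at t=18 h): 285·exp(−0.05332·15) = 128.086 mg/L
Dose 4 (420 mg at t=27 h): 420·exp(−0.05332·6) = 305.009 mg/L
C(33) = 73.154 + 102.909 + 128.086 + 305.009 = 609.158 mg/L

609.158 mg/L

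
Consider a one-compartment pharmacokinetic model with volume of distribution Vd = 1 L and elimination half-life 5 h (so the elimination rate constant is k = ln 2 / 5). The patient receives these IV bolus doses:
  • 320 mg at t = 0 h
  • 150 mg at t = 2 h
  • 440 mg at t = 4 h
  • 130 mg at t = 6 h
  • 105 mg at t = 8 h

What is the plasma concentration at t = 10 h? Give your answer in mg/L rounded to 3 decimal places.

k = ln 2 / 5 = 0.13863 per h
Dose 1 (320 mg at t=0 h): 320·exp(−0.13863·10) = 80.000 mg/L
Dose 2 (150 mg at t=2 h): 150·exp(−0.13863·8) = 49.482 mg/L
Dose 3 (440 mg at t=4 h): 440·exp(−0.13863·6) = 191.521 mg/L
Dose 4 (130 mg at t=6 h): 130·exp(−0.13863·4) = 74.665 mg/L
Dose 5 (105 mg at t=8 h): 105·exp(−0.13863·2) = 79.575 mg/L
C(10) = 80.000 + 49.482 + 191.521 + 74.665 + 79.575 = 475.243 mg/L

475.243 mg/L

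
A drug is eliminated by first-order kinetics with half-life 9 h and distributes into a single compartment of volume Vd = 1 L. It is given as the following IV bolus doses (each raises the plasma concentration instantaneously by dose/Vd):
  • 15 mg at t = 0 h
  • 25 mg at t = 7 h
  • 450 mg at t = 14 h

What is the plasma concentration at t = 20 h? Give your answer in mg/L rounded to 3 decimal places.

k = ln 2 / 9 = 0.07702 per h
Dose 1 (15 mg at t=0 h): 15·exp(−0.07702·20) = 3.215 mg/L
Dose 2 (25 mg at t=7 h): 25·exp(−0.07702·13) = 9.186 mg/L
Dose 3 (450 mg at t=14 h): 450·exp(−0.07702·6) = 283.482 mg/L
C(20) = 3.215 + 9.186 + 283.482 = 295.883 mg/L

295.883 mg/L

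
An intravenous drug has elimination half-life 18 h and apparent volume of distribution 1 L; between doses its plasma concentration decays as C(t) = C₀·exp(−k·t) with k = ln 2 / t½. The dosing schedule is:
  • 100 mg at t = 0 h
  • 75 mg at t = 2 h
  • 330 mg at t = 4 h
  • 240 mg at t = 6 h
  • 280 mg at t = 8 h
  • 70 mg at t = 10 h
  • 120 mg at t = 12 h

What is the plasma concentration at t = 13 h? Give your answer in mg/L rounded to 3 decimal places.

935.146 mg/L

k = ln 2 / 18 = 0.03851 per h
Dose 1 (100 mg at t=0 h): 100·exp(−0.03851·13) = 60.616 mg/L
Dose 2 (75 mg at t=2 h): 75·exp(−0.03851·11) = 49.102 mg/L
Dose 3 (330 mg at t=4 h): 330·exp(−0.03851·9) = 233.345 mg/L
Dose 4 (240 mg at t=6 h): 240·exp(−0.03851·7) = 183.292 mg/L
Dose 5 (280 mg at t=8 h): 280·exp(−0.03851·5) = 230.961 mg/L
Dose 6 (70 mg at t=10 h): 70·exp(−0.03851·3) = 62.363 mg/L
Dose 7 (120 mg at t=12 h): 120·exp(−0.03851·1) = 115.467 mg/L
C(13) = 60.616 + 49.102 + 233.345 + 183.292 + 230.961 + 62.363 + 115.467 = 935.146 mg/L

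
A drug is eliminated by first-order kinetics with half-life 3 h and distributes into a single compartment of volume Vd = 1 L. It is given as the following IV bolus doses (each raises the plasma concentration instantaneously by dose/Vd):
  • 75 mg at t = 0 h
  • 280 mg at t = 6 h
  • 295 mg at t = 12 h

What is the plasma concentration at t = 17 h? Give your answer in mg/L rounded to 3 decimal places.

116.444 mg/L

k = ln 2 / 3 = 0.23105 per h
Dose 1 (75 mg at t=0 h): 75·exp(−0.23105·17) = 1.476 mg/L
Dose 2 (280 mg at t=6 h): 280·exp(−0.23105·11) = 22.049 mg/L
Dose 3 (295 mg at t=12 h): 295·exp(−0.23105·5) = 92.919 mg/L
C(17) = 1.476 + 22.049 + 92.919 = 116.444 mg/L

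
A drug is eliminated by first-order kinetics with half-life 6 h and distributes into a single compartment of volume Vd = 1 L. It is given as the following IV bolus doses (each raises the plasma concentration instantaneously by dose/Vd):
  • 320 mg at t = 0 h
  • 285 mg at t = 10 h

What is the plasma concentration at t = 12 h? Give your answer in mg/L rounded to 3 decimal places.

306.205 mg/L

k = ln 2 / 6 = 0.11552 per h
Dose 1 (320 mg at t=0 h): 320·exp(−0.11552·12) = 80.000 mg/L
Dose 2 (285 mg at t=10 h): 285·exp(−0.11552·2) = 226.205 mg/L
C(12) = 80.000 + 226.205 = 306.205 mg/L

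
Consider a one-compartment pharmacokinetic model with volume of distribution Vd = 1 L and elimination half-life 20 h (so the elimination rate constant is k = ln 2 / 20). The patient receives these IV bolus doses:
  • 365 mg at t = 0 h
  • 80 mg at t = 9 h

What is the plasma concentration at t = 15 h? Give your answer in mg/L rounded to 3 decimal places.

282.010 mg/L

k = ln 2 / 20 = 0.03466 per h
Dose 1 (365 mg at t=0 h): 365·exp(−0.03466·15) = 217.030 mg/L
Dose 2 (80 mg at t=9 h): 80·exp(−0.03466·6) = 64.980 mg/L
C(15) = 217.030 + 64.980 = 282.010 mg/L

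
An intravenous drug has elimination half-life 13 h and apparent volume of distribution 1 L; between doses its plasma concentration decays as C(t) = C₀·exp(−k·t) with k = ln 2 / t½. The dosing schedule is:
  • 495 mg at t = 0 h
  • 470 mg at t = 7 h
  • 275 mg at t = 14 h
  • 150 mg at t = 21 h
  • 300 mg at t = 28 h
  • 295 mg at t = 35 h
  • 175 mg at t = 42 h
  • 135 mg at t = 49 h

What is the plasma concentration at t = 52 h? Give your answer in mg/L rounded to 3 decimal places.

k = ln 2 / 13 = 0.05332 per h
Dose 1 (495 mg at t=0 h): 495·exp(−0.05332·52) = 30.938 mg/L
Dose 2 (470 mg at t=7 h): 470·exp(−0.05332·45) = 42.665 mg/L
Dose 3 (275 mg at t=14 h): 275·exp(−0.05332·38) = 36.258 mg/L
Dose 4 (150 mg at t=21 h): 150·exp(−0.05332·31) = 28.724 mg/L
Dose 5 (300 mg at t=28 h): 300·exp(−0.05332·24) = 83.440 mg/L
Dose 6 (295 mg at t=35 h): 295·exp(−0.05332·17) = 119.170 mg/L
Dose 7 (175 mg at t=42 h): 175·exp(−0.05332·10) = 102.678 mg/L
Dose 8 (135 mg at t=49 h): 135·exp(−0.05332·3) = 115.044 mg/L
C(52) = 30.938 + 42.665 + 36.258 + 28.724 + 83.440 + 119.170 + 102.678 + 115.044 = 558.917 mg/L

558.917 mg/L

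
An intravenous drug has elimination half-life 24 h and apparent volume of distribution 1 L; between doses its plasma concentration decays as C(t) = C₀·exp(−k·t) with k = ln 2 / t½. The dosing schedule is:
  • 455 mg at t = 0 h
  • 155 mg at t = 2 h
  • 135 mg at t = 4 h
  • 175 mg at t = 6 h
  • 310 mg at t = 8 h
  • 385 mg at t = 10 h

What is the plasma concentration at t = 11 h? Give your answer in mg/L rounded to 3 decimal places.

k = ln 2 / 24 = 0.02888 per h
Dose 1 (455 mg at t=0 h): 455·exp(−0.02888·11) = 331.161 mg/L
Dose 2 (155 mg at t=2 h): 155·exp(−0.02888·9) = 119.521 mg/L
Dose 3 (135 mg at t=4 h): 135·exp(−0.02888·7) = 110.289 mg/L
Dose 4 (175 mg at t=6 h): 175·exp(−0.02888·5) = 151.469 mg/L
Dose 5 (310 mg at t=8 h): 310·exp(−0.02888·3) = 284.271 mg/L
Dose 6 (385 mg at t=10 h): 385·exp(−0.02888·1) = 374.040 mg/L
C(11) = 331.161 + 119.521 + 110.289 + 151.469 + 284.271 + 374.040 = 1370.752 mg/L

1370.752 mg/L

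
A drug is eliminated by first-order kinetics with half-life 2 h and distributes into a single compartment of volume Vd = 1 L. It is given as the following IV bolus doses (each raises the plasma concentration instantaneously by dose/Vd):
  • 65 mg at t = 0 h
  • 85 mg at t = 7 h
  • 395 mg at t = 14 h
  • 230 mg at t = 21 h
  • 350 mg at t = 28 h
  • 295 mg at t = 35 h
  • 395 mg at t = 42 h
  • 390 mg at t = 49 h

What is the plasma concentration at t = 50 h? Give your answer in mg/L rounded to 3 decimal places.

302.271 mg/L

k = ln 2 / 2 = 0.34657 per h
Dose 1 (65 mg at t=0 h): 65·exp(−0.34657·50) = 0.000 mg/L
Dose 2 (85 mg at t=7 h): 85·exp(−0.34657·43) = 0.000 mg/L
Dose 3 (395 mg at t=14 h): 395·exp(−0.34657·36) = 0.002 mg/L
Dose 4 (230 mg at t=21 h): 230·exp(−0.34657·29) = 0.010 mg/L
Dose 5 (350 mg at t=28 h): 350·exp(−0.34657·22) = 0.171 mg/L
Dose 6 (295 mg at t=35 h): 295·exp(−0.34657·15) = 1.630 mg/L
Dose 7 (395 mg at t=42 h): 395·exp(−0.34657·8) = 24.688 mg/L
Dose 8 (390 mg at t=49 h): 390·exp(−0.34657·1) = 275.772 mg/L
C(50) = 0.000 + 0.000 + 0.002 + 0.010 + 0.171 + 1.630 + 24.688 + 275.772 = 302.271 mg/L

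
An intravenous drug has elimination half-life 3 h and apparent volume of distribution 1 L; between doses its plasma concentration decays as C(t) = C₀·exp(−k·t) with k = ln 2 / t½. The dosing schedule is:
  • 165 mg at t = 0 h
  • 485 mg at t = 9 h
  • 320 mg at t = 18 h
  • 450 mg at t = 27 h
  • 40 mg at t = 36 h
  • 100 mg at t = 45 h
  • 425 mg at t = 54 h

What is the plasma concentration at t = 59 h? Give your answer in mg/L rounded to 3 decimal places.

138.307 mg/L

k = ln 2 / 3 = 0.23105 per h
Dose 1 (165 mg at t=0 h): 165·exp(−0.23105·59) = 0.000 mg/L
Dose 2 (485 mg at t=9 h): 485·exp(−0.23105·50) = 0.005 mg/L
Dose 3 (320 mg at t=18 h): 320·exp(−0.23105·41) = 0.025 mg/L
Dose 4 (450 mg at t=27 h): 450·exp(−0.23105·32) = 0.277 mg/L
Dose 5 (40 mg at t=36 h): 40·exp(−0.23105·23) = 0.197 mg/L
Dose 6 (100 mg at t=45 h): 100·exp(−0.23105·14) = 3.937 mg/L
Dose 7 (425 mg at t=54 h): 425·exp(−0.23105·5) = 133.867 mg/L
C(59) = 0.000 + 0.005 + 0.025 + 0.277 + 0.197 + 3.937 + 133.867 = 138.307 mg/L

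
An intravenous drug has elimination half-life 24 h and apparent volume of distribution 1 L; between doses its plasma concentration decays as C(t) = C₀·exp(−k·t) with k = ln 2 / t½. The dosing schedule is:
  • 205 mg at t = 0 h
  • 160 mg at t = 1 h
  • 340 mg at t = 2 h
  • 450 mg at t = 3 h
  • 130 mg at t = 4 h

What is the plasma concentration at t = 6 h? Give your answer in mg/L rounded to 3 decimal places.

1149.131 mg/L

k = ln 2 / 24 = 0.02888 per h
Dose 1 (205 mg at t=0 h): 205·exp(−0.02888·6) = 172.384 mg/L
Dose 2 (160 mg at t=1 h): 160·exp(−0.02888·5) = 138.486 mg/L
Dose 3 (340 mg at t=2 h): 340·exp(−0.02888·4) = 302.906 mg/L
Dose 4 (450 mg at t=3 h): 450·exp(−0.02888·3) = 412.652 mg/L
Dose 5 (130 mg at t=4 h): 130·exp(−0.02888·2) = 122.704 mg/L
C(6) = 172.384 + 138.486 + 302.906 + 412.652 + 122.704 = 1149.131 mg/L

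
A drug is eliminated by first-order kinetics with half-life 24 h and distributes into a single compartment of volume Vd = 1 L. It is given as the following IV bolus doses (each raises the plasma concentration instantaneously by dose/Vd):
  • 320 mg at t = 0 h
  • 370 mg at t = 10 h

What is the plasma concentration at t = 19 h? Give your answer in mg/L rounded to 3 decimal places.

k = ln 2 / 24 = 0.02888 per h
Dose 1 (320 mg at t=0 h): 320·exp(−0.02888·19) = 184.856 mg/L
Dose 2 (370 mg at t=10 h): 370·exp(−0.02888·9) = 285.309 mg/L
C(19) = 184.856 + 285.309 = 470.165 mg/L

470.165 mg/L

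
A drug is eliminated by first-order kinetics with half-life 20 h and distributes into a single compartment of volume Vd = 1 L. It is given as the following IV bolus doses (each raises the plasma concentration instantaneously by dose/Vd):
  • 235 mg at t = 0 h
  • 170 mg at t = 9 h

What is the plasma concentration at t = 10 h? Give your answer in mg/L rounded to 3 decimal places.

k = ln 2 / 20 = 0.03466 per h
Dose 1 (235 mg at t=0 h): 235·exp(−0.03466·10) = 166.170 mg/L
Dose 2 (170 mg at t=9 h): 170·exp(−0.03466·1) = 164.209 mg/L
C(10) = 166.170 + 164.209 = 330.379 mg/L

330.379 mg/L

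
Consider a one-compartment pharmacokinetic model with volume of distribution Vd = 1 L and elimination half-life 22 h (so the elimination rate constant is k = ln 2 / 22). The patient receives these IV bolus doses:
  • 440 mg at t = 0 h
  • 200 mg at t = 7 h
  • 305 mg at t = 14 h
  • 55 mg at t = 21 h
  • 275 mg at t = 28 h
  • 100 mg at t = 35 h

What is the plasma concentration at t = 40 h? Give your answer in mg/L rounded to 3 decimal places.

k = ln 2 / 22 = 0.03151 per h
Dose 1 (440 mg at t=0 h): 440·exp(−0.03151·40) = 124.774 mg/L
Dose 2 (200 mg at t=7 h): 200·exp(−0.03151·33) = 70.711 mg/L
Dose 3 (305 mg at t=14 h): 305·exp(−0.03151·26) = 134.443 mg/L
Dose 4 (55 mg at t=21 h): 55·exp(−0.03151·19) = 30.226 mg/L
Dose 5 (275 mg at t=28 h): 275·exp(−0.03151·12) = 188.423 mg/L
Dose 6 (100 mg at t=35 h): 100·exp(−0.03151·5) = 85.425 mg/L
C(40) = 124.774 + 70.711 + 134.443 + 30.226 + 188.423 + 85.425 = 634.002 mg/L

634.002 mg/L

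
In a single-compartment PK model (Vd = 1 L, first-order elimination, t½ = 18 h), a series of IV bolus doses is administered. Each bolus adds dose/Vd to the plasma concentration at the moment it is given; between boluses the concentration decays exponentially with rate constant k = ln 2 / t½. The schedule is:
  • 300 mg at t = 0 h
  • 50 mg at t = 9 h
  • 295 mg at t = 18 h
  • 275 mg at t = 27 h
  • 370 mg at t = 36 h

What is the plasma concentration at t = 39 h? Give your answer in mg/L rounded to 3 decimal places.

k = ln 2 / 18 = 0.03851 per h
Dose 1 (300 mg at t=0 h): 300·exp(−0.03851·39) = 66.817 mg/L
Dose 2 (50 mg at t=9 h): 50·exp(−0.03851·30) = 15.749 mg/L
Dose 3 (295 mg at t=18 h): 295·exp(−0.03851·21) = 131.408 mg/L
Dose 4 (275 mg at t=27 h): 275·exp(−0.03851·12) = 173.239 mg/L
Dose 5 (370 mg at t=36 h): 370·exp(−0.03851·3) = 329.633 mg/L
C(39) = 66.817 + 15.749 + 131.408 + 173.239 + 329.633 = 716.846 mg/L

716.846 mg/L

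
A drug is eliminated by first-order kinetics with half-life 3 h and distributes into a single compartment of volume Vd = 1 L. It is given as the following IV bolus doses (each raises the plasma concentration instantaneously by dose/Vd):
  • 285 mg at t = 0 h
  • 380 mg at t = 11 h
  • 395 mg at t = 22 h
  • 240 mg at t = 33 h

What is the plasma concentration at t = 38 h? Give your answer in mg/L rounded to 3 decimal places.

86.179 mg/L

k = ln 2 / 3 = 0.23105 per h
Dose 1 (285 mg at t=0 h): 285·exp(−0.23105·38) = 0.044 mg/L
Dose 2 (380 mg at t=11 h): 380·exp(−0.23105·27) = 0.742 mg/L
Dose 3 (395 mg at t=22 h): 395·exp(−0.23105·16) = 9.797 mg/L
Dose 4 (240 mg at t=33 h): 240·exp(−0.23105·5) = 75.595 mg/L
C(38) = 0.044 + 0.742 + 9.797 + 75.595 = 86.179 mg/L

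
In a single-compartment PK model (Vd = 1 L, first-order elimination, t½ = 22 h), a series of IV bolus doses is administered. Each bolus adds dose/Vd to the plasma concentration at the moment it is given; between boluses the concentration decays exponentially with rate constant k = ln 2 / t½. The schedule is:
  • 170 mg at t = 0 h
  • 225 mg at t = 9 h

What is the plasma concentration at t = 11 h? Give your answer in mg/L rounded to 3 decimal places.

k = ln 2 / 22 = 0.03151 per h
Dose 1 (170 mg at t=0 h): 170·exp(−0.03151·11) = 120.208 mg/L
Dose 2 (225 mg at t=9 h): 225·exp(−0.03151·2) = 211.259 mg/L
C(11) = 120.208 + 211.259 = 331.468 mg/L

331.468 mg/L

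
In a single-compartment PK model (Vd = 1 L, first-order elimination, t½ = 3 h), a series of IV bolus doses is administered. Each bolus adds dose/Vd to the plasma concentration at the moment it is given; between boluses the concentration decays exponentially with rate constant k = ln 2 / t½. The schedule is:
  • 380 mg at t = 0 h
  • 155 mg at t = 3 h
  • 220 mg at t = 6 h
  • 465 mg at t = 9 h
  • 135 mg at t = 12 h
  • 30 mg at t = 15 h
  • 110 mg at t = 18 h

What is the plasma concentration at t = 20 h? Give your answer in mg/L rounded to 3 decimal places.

152.076 mg/L

k = ln 2 / 3 = 0.23105 per h
Dose 1 (380 mg at t=0 h): 380·exp(−0.23105·20) = 3.740 mg/L
Dose 2 (155 mg at t=3 h): 155·exp(−0.23105·17) = 3.051 mg/L
Dose 3 (220 mg at t=6 h): 220·exp(−0.23105·14) = 8.662 mg/L
Dose 4 (465 mg at t=9 h): 465·exp(−0.23105·11) = 36.616 mg/L
Dose 5 (135 mg at t=12 h): 135·exp(−0.23105·8) = 21.261 mg/L
Dose 6 (30 mg at t=15 h): 30·exp(−0.23105·5) = 9.449 mg/L
Dose 7 (110 mg at t=18 h): 110·exp(−0.23105·2) = 69.296 mg/L
C(20) = 3.740 + 3.051 + 8.662 + 36.616 + 21.261 + 9.449 + 69.296 = 152.076 mg/L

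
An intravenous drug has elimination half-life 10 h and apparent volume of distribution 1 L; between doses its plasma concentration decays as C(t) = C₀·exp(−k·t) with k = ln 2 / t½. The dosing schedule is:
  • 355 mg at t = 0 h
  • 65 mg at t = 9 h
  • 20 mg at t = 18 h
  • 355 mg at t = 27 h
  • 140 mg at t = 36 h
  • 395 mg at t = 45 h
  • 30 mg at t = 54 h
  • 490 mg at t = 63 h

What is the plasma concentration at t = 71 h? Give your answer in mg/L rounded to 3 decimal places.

k = ln 2 / 10 = 0.06931 per h
Dose 1 (355 mg at t=0 h): 355·exp(−0.06931·71) = 2.588 mg/L
Dose 2 (65 mg at t=9 h): 65·exp(−0.06931·62) = 0.884 mg/L
Dose 3 (20 mg at t=18 h): 20·exp(−0.06931·53) = 0.508 mg/L
Dose 4 (355 mg at t=27 h): 355·exp(−0.06931·44) = 16.815 mg/L
Dose 5 (140 mg at t=36 h): 140·exp(−0.06931·35) = 12.374 mg/L
Dose 6 (395 mg at t=45 h): 395·exp(−0.06931·26) = 65.151 mg/L
Dose 7 (30 mg at t=54 h): 30·exp(−0.06931·17) = 9.234 mg/L
Dose 8 (490 mg at t=63 h): 490·exp(−0.06931·8) = 281.431 mg/L
C(71) = 2.588 + 0.884 + 0.508 + 16.815 + 12.374 + 65.151 + 9.234 + 281.431 = 388.984 mg/L

388.984 mg/L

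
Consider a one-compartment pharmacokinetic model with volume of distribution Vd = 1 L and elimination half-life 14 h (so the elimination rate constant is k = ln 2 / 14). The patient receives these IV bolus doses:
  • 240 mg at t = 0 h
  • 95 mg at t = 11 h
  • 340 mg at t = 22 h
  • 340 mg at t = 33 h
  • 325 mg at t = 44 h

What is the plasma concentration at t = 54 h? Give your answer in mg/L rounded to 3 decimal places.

415.889 mg/L

k = ln 2 / 14 = 0.04951 per h
Dose 1 (240 mg at t=0 h): 240·exp(−0.04951·54) = 16.561 mg/L
Dose 2 (95 mg at t=11 h): 95·exp(−0.04951·43) = 11.301 mg/L
Dose 3 (340 mg at t=22 h): 340·exp(−0.04951·32) = 69.729 mg/L
Dose 4 (340 mg at t=33 h): 340·exp(−0.04951·21) = 120.208 mg/L
Dose 5 (325 mg at t=44 h): 325·exp(−0.04951·10) = 198.090 mg/L
C(54) = 16.561 + 11.301 + 69.729 + 120.208 + 198.090 = 415.889 mg/L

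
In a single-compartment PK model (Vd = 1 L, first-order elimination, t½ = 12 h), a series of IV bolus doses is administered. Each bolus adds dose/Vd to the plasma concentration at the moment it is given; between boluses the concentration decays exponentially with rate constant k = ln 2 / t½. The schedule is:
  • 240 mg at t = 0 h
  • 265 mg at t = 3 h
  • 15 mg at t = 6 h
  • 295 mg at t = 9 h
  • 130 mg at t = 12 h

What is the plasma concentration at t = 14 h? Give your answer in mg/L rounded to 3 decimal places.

593.553 mg/L

k = ln 2 / 12 = 0.05776 per h
Dose 1 (240 mg at t=0 h): 240·exp(−0.05776·14) = 106.908 mg/L
Dose 2 (265 mg at t=3 h): 265·exp(−0.05776·11) = 140.379 mg/L
Dose 3 (15 mg at t=6 h): 15·exp(−0.05776·8) = 9.449 mg/L
Dose 4 (295 mg at t=9 h): 295·exp(−0.05776·5) = 221.000 mg/L
Dose 5 (130 mg at t=12 h): 130·exp(−0.05776·2) = 115.817 mg/L
C(14) = 106.908 + 140.379 + 9.449 + 221.000 + 115.817 = 593.553 mg/L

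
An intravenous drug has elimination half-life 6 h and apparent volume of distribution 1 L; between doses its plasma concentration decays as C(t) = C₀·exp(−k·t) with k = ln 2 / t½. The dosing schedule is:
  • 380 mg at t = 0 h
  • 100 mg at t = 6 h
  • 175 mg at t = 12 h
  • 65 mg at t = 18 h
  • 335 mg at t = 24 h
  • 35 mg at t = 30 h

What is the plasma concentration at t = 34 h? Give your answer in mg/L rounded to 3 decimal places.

k = ln 2 / 6 = 0.11552 per h
Dose 1 (380 mg at t=0 h): 380·exp(−0.11552·34) = 7.481 mg/L
Dose 2 (100 mg at t=6 h): 100·exp(−0.11552·28) = 3.937 mg/L
Dose 3 (175 mg at t=12 h): 175·exp(−0.11552·22) = 13.780 mg/L
Dose 4 (65 mg at t=18 h): 65·exp(−0.11552·16) = 10.237 mg/L
Dose 5 (335 mg at t=24 h): 335·exp(−0.11552·10) = 105.518 mg/L
Dose 6 (35 mg at t=30 h): 35·exp(−0.11552·4) = 22.049 mg/L
C(34) = 7.481 + 3.937 + 13.780 + 10.237 + 105.518 + 22.049 = 163.002 mg/L

163.002 mg/L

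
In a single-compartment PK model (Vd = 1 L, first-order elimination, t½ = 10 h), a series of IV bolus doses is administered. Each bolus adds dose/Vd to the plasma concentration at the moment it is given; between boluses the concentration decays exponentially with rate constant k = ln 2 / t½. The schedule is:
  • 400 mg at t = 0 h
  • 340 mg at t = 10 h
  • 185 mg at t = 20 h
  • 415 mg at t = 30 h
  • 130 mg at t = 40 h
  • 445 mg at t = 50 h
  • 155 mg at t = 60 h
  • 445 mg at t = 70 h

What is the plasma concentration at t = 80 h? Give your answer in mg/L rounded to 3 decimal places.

k = ln 2 / 10 = 0.06931 per h
Dose 1 (400 mg at t=0 h): 400·exp(−0.06931·80) = 1.563 mg/L
Dose 2 (340 mg at t=10 h): 340·exp(−0.06931·70) = 2.656 mg/L
Dose 3 (185 mg at t=20 h): 185·exp(−0.06931·60) = 2.891 mg/L
Dose 4 (415 mg at t=30 h): 415·exp(−0.06931·50) = 12.969 mg/L
Dose 5 (130 mg at t=40 h): 130·exp(−0.06931·40) = 8.125 mg/L
Dose 6 (445 mg at t=50 h): 445·exp(−0.06931·30) = 55.625 mg/L
Dose 7 (155 mg at t=60 h): 155·exp(−0.06931·20) = 38.750 mg/L
Dose 8 (445 mg at t=70 h): 445·exp(−0.06931·10) = 222.500 mg/L
C(80) = 1.563 + 2.656 + 2.891 + 12.969 + 8.125 + 55.625 + 38.750 + 222.500 = 345.078 mg/L

345.078 mg/L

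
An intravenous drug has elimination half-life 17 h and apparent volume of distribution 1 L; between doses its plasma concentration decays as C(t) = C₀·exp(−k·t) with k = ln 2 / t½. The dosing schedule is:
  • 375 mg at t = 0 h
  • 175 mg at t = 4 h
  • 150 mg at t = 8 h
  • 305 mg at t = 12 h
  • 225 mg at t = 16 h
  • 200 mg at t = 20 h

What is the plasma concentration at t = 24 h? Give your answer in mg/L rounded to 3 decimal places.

815.755 mg/L

k = ln 2 / 17 = 0.04077 per h
Dose 1 (375 mg at t=0 h): 375·exp(−0.04077·24) = 140.944 mg/L
Dose 2 (175 mg at t=4 h): 175·exp(−0.04077·20) = 77.426 mg/L
Dose 3 (150 mg at t=8 h): 150·exp(−0.04077·16) = 78.121 mg/L
Dose 4 (305 mg at t=12 h): 305·exp(−0.04077·12) = 186.986 mg/L
Dose 5 (225 mg at t=16 h): 225·exp(−0.04077·8) = 162.376 mg/L
Dose 6 (200 mg at t=20 h): 200·exp(−0.04077·4) = 169.902 mg/L
C(24) = 140.944 + 77.426 + 78.121 + 186.986 + 162.376 + 169.902 = 815.755 mg/L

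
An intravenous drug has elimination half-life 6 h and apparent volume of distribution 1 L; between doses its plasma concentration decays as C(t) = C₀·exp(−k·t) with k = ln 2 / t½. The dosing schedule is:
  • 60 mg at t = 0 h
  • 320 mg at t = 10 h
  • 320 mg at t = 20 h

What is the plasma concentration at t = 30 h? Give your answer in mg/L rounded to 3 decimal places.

134.417 mg/L

k = ln 2 / 6 = 0.11552 per h
Dose 1 (60 mg at t=0 h): 60·exp(−0.11552·30) = 1.875 mg/L
Dose 2 (320 mg at t=10 h): 320·exp(−0.11552·20) = 31.748 mg/L
Dose 3 (320 mg at t=20 h): 320·exp(−0.11552·10) = 100.794 mg/L
C(30) = 1.875 + 31.748 + 100.794 = 134.417 mg/L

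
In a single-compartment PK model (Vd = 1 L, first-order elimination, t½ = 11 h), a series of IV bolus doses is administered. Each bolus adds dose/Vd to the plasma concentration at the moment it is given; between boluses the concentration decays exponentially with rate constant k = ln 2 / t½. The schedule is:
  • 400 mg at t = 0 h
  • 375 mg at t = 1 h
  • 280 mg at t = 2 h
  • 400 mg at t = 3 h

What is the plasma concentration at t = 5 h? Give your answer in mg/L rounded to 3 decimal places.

1167.755 mg/L

k = ln 2 / 11 = 0.06301 per h
Dose 1 (400 mg at t=0 h): 400·exp(−0.06301·5) = 291.896 mg/L
Dose 2 (375 mg at t=1 h): 375·exp(−0.06301·4) = 291.451 mg/L
Dose 3 (280 mg at t=2 h): 280·exp(−0.06301·3) = 231.771 mg/L
Dose 4 (400 mg at t=3 h): 400·exp(−0.06301·2) = 352.637 mg/L
C(5) = 291.896 + 291.451 + 231.771 + 352.637 = 1167.755 mg/L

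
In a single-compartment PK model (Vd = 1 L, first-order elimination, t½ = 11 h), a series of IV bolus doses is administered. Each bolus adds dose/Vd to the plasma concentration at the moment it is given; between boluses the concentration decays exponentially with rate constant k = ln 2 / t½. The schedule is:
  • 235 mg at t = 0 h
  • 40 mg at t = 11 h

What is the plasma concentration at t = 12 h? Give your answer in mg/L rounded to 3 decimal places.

k = ln 2 / 11 = 0.06301 per h
Dose 1 (235 mg at t=0 h): 235·exp(−0.06301·12) = 110.324 mg/L
Dose 2 (40 mg at t=11 h): 40·exp(−0.06301·1) = 37.557 mg/L
C(12) = 110.324 + 37.557 = 147.882 mg/L

147.882 mg/L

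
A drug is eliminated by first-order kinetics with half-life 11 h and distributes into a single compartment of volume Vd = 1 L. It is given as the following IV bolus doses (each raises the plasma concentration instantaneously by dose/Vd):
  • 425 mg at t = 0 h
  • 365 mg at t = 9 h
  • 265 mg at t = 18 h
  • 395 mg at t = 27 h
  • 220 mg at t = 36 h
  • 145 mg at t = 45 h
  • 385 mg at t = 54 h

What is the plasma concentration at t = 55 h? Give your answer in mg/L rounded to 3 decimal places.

k = ln 2 / 11 = 0.06301 per h
Dose 1 (425 mg at t=0 h): 425·exp(−0.06301·55) = 13.281 mg/L
Dose 2 (365 mg at t=9 h): 365·exp(−0.06301·46) = 20.111 mg/L
Dose 3 (265 mg at t=18 h): 265·exp(−0.06301·37) = 25.745 mg/L
Dose 4 (395 mg at t=27 h): 395·exp(−0.06301·28) = 67.661 mg/L
Dose 5 (220 mg at t=36 h): 220·exp(−0.06301·19) = 66.445 mg/L
Dose 6 (145 mg at t=45 h): 145·exp(−0.06301·10) = 77.215 mg/L
Dose 7 (385 mg at t=54 h): 385·exp(−0.06301·1) = 361.488 mg/L
C(55) = 13.281 + 20.111 + 25.745 + 67.661 + 66.445 + 77.215 + 361.488 = 631.947 mg/L

631.947 mg/L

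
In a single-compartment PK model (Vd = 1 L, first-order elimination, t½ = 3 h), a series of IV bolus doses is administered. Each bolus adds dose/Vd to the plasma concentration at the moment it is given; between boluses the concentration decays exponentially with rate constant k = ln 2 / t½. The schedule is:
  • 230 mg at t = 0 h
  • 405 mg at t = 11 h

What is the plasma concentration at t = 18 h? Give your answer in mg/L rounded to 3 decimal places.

k = ln 2 / 3 = 0.23105 per h
Dose 1 (230 mg at t=0 h): 230·exp(−0.23105·18) = 3.594 mg/L
Dose 2 (405 mg at t=11 h): 405·exp(−0.23105·7) = 80.362 mg/L
C(18) = 3.594 + 80.362 = 83.956 mg/L

83.956 mg/L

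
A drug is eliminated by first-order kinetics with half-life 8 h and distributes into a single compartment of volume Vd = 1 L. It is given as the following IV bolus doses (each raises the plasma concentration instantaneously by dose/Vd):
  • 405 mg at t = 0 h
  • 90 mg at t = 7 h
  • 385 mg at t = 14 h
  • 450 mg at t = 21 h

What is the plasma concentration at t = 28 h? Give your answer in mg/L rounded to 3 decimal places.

k = ln 2 / 8 = 0.08664 per h
Dose 1 (405 mg at t=0 h): 405·exp(−0.08664·28) = 35.797 mg/L
Dose 2 (90 mg at t=7 h): 90·exp(−0.08664·21) = 14.589 mg/L
Dose 3 (385 mg at t=14 h): 385·exp(−0.08664·14) = 114.461 mg/L
Dose 4 (450 mg at t=21 h): 450·exp(−0.08664·7) = 245.364 mg/L
C(28) = 35.797 + 14.589 + 114.461 + 245.364 = 410.212 mg/L

410.212 mg/L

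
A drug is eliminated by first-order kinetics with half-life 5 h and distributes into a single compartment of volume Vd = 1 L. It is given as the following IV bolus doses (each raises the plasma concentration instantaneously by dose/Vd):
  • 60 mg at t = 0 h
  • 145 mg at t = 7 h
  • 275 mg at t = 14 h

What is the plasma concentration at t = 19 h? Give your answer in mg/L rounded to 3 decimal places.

k = ln 2 / 5 = 0.13863 per h
Dose 1 (60 mg at t=0 h): 60·exp(−0.13863·19) = 4.308 mg/L
Dose 2 (145 mg at t=7 h): 145·exp(−0.13863·12) = 27.472 mg/L
Dose 3 (275 mg at t=14 h): 275·exp(−0.13863·5) = 137.500 mg/L
C(19) = 4.308 + 27.472 + 137.500 = 169.280 mg/L

169.280 mg/L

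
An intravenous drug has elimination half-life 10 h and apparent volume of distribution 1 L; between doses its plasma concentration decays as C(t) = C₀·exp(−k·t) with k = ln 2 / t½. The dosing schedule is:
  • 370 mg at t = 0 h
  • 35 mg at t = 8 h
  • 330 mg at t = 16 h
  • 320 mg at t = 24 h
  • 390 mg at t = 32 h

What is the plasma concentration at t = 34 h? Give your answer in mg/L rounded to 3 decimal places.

635.106 mg/L

k = ln 2 / 10 = 0.06931 per h
Dose 1 (370 mg at t=0 h): 370·exp(−0.06931·34) = 35.051 mg/L
Dose 2 (35 mg at t=8 h): 35·exp(−0.06931·26) = 5.773 mg/L
Dose 3 (330 mg at t=16 h): 330·exp(−0.06931·18) = 94.768 mg/L
Dose 4 (320 mg at t=24 h): 320·exp(−0.06931·10) = 160.000 mg/L
Dose 5 (390 mg at t=32 h): 390·exp(−0.06931·2) = 339.515 mg/L
C(34) = 35.051 + 5.773 + 94.768 + 160.000 + 339.515 = 635.106 mg/L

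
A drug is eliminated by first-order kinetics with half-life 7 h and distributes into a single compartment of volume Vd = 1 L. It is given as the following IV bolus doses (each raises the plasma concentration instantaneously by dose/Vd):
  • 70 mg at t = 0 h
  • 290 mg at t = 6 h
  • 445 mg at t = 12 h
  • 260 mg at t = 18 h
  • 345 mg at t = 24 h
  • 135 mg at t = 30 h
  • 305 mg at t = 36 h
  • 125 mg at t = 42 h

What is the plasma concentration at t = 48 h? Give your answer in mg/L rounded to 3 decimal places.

k = ln 2 / 7 = 0.09902 per h
Dose 1 (70 mg at t=0 h): 70·exp(−0.09902·48) = 0.604 mg/L
Dose 2 (290 mg at t=6 h): 290·exp(−0.09902·42) = 4.531 mg/L
Dose 3 (445 mg at t=12 h): 445·exp(−0.09902·36) = 12.595 mg/L
Dose 4 (260 mg at t=18 h): 260·exp(−0.09902·30) = 13.330 mg/L
Dose 5 (345 mg at t=24 h): 345·exp(−0.09902·24) = 32.042 mg/L
Dose 6 (135 mg at t=30 h): 135·exp(−0.09902·18) = 22.712 mg/L
Dose 7 (305 mg at t=36 h): 305·exp(−0.09902·12) = 92.950 mg/L
Dose 8 (125 mg at t=42 h): 125·exp(−0.09902·6) = 69.006 mg/L
C(48) = 0.604 + 4.531 + 12.595 + 13.330 + 32.042 + 22.712 + 92.950 + 69.006 = 247.770 mg/L

247.770 mg/L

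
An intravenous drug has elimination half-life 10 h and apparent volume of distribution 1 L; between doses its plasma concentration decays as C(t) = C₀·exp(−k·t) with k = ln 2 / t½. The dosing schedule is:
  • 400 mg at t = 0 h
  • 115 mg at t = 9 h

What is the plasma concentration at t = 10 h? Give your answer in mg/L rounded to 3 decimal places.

k = ln 2 / 10 = 0.06931 per h
Dose 1 (400 mg at t=0 h): 400·exp(−0.06931·10) = 200.000 mg/L
Dose 2 (115 mg at t=9 h): 115·exp(−0.06931·1) = 107.299 mg/L
C(10) = 200.000 + 107.299 = 307.299 mg/L

307.299 mg/L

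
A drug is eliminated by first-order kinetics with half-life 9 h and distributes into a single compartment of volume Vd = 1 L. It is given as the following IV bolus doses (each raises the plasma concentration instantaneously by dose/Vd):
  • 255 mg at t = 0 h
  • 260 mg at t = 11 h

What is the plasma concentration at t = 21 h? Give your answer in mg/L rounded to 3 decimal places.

k = ln 2 / 9 = 0.07702 per h
Dose 1 (255 mg at t=0 h): 255·exp(−0.07702·21) = 50.598 mg/L
Dose 2 (260 mg at t=11 h): 260·exp(−0.07702·10) = 120.364 mg/L
C(21) = 50.598 + 120.364 = 170.962 mg/L

170.962 mg/L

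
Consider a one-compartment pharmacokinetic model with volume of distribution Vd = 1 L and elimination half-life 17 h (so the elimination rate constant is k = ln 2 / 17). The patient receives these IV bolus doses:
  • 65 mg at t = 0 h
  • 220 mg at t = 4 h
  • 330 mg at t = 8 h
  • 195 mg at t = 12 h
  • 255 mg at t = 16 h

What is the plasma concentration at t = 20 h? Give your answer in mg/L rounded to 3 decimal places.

702.999 mg/L

k = ln 2 / 17 = 0.04077 per h
Dose 1 (65 mg at t=0 h): 65·exp(−0.04077·20) = 28.758 mg/L
Dose 2 (220 mg at t=4 h): 220·exp(−0.04077·16) = 114.578 mg/L
Dose 3 (330 mg at t=8 h): 330·exp(−0.04077·12) = 202.312 mg/L
Dose 4 (195 mg at t=12 h): 195·exp(−0.04077·8) = 140.726 mg/L
Dose 5 (255 mg at t=16 h): 255·exp(−0.04077·4) = 216.626 mg/L
C(20) = 28.758 + 114.578 + 202.312 + 140.726 + 216.626 = 702.999 mg/L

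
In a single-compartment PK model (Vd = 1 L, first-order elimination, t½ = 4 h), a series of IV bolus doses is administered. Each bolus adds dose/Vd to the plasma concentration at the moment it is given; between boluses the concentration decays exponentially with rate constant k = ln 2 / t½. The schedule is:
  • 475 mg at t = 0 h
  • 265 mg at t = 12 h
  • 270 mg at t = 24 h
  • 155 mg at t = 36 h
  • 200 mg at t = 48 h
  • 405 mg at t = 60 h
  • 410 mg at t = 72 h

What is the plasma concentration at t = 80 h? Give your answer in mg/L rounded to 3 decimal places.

k = ln 2 / 4 = 0.17329 per h
Dose 1 (475 mg at t=0 h): 475·exp(−0.17329·80) = 0.000 mg/L
Dose 2 (265 mg at t=12 h): 265·exp(−0.17329·68) = 0.002 mg/L
Dose 3 (270 mg at t=24 h): 270·exp(−0.17329·56) = 0.016 mg/L
Dose 4 (155 mg at t=36 h): 155·exp(−0.17329·44) = 0.076 mg/L
Dose 5 (200 mg at t=48 h): 200·exp(−0.17329·32) = 0.781 mg/L
Dose 6 (405 mg at t=60 h): 405·exp(−0.17329·20) = 12.656 mg/L
Dose 7 (410 mg at t=72 h): 410·exp(−0.17329·8) = 102.500 mg/L
C(80) = 0.000 + 0.002 + 0.016 + 0.076 + 0.781 + 12.656 + 102.500 = 116.032 mg/L

116.032 mg/L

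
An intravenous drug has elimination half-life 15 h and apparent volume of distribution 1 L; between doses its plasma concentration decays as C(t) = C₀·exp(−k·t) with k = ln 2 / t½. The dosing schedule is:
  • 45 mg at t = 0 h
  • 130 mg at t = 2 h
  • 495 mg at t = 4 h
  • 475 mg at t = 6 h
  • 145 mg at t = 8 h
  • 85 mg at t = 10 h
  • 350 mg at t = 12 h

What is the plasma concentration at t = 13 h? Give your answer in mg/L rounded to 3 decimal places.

k = ln 2 / 15 = 0.04621 per h
Dose 1 (45 mg at t=0 h): 45·exp(−0.04621·13) = 24.679 mg/L
Dose 2 (130 mg at t=2 h): 130·exp(−0.04621·11) = 78.197 mg/L
Dose 3 (495 mg at t=4 h): 495·exp(−0.04621·9) = 326.578 mg/L
Dose 4 (475 mg at t=6 h): 475·exp(−0.04621·7) = 343.726 mg/L
Dose 5 (145 mg at t=8 h): 145·exp(−0.04621·5) = 115.087 mg/L
Dose 6 (85 mg at t=10 h): 85·exp(−0.04621·3) = 73.997 mg/L
Dose 7 (350 mg at t=12 h): 350·exp(−0.04621·1) = 334.195 mg/L
C(13) = 24.679 + 78.197 + 326.578 + 343.726 + 115.087 + 73.997 + 334.195 = 1296.458 mg/L

1296.458 mg/L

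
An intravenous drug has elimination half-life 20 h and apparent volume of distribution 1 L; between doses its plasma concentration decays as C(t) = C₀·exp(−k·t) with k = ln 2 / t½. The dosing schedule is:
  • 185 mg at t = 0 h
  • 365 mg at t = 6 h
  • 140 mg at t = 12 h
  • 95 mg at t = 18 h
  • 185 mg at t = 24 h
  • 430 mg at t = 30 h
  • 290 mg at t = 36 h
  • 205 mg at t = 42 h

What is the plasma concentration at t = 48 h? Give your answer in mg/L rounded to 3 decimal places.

k = ln 2 / 20 = 0.03466 per h
Dose 1 (185 mg at t=0 h): 185·exp(−0.03466·48) = 35.051 mg/L
Dose 2 (365 mg at t=6 h): 365·exp(−0.03466·42) = 85.139 mg/L
Dose 3 (140 mg at t=12 h): 140·exp(−0.03466·36) = 40.204 mg/L
Dose 4 (95 mg at t=18 h): 95·exp(−0.03466·30) = 33.588 mg/L
Dose 5 (185 mg at t=24 h): 185·exp(−0.03466·24) = 80.526 mg/L
Dose 6 (430 mg at t=30 h): 430·exp(−0.03466·18) = 230.431 mg/L
Dose 7 (290 mg at t=36 h): 290·exp(−0.03466·12) = 191.329 mg/L
Dose 8 (205 mg at t=42 h): 205·exp(−0.03466·6) = 166.512 mg/L
C(48) = 35.051 + 85.139 + 40.204 + 33.588 + 80.526 + 230.431 + 191.329 + 166.512 = 862.780 mg/L

862.780 mg/L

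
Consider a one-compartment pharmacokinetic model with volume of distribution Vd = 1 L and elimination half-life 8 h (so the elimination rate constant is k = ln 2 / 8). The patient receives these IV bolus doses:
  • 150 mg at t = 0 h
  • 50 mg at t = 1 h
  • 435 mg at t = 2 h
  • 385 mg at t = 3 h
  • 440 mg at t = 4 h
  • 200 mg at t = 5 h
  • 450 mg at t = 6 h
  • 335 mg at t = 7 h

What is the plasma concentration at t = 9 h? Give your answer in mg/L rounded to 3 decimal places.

k = ln 2 / 8 = 0.08664 per h
Dose 1 (150 mg at t=0 h): 150·exp(−0.08664·9) = 68.775 mg/L
Dose 2 (50 mg at t=1 h): 50·exp(−0.08664·8) = 25.000 mg/L
Dose 3 (435 mg at t=2 h): 435·exp(−0.08664·7) = 237.185 mg/L
Dose 4 (385 mg at t=3 h): 385·exp(−0.08664·6) = 228.922 mg/L
Dose 5 (440 mg at t=4 h): 440·exp(−0.08664·5) = 285.305 mg/L
Dose 6 (200 mg at t=5 h): 200·exp(−0.08664·4) = 141.421 mg/L
Dose 7 (450 mg at t=6 h): 450·exp(−0.08664·3) = 346.997 mg/L
Dose 8 (335 mg at t=7 h): 335·exp(−0.08664·2) = 281.700 mg/L
C(9) = 68.775 + 25.000 + 237.185 + 228.922 + 285.305 + 141.421 + 346.997 + 281.700 = 1615.307 mg/L

1615.307 mg/L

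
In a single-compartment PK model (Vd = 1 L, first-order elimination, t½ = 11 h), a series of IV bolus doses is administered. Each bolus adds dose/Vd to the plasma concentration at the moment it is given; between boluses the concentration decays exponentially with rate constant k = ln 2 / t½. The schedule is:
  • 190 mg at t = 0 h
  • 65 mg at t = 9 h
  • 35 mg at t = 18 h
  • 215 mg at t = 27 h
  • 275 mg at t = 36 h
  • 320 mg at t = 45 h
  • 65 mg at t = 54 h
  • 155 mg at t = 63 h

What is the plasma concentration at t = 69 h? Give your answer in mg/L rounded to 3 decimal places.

256.953 mg/L

k = ln 2 / 11 = 0.06301 per h
Dose 1 (190 mg at t=0 h): 190·exp(−0.06301·69) = 2.457 mg/L
Dose 2 (65 mg at t=9 h): 65·exp(−0.06301·60) = 1.482 mg/L
Dose 3 (35 mg at t=18 h): 35·exp(−0.06301·51) = 1.407 mg/L
Dose 4 (215 mg at t=27 h): 215·exp(−0.06301·42) = 15.242 mg/L
Dose 5 (275 mg at t=36 h): 275·exp(−0.06301·33) = 34.375 mg/L
Dose 6 (320 mg at t=45 h): 320·exp(−0.06301·24) = 70.527 mg/L
Dose 7 (65 mg at t=54 h): 65·exp(−0.06301·15) = 25.259 mg/L
Dose 8 (155 mg at t=63 h): 155·exp(−0.06301·6) = 106.202 mg/L
C(69) = 2.457 + 1.482 + 1.407 + 15.242 + 34.375 + 70.527 + 25.259 + 106.202 = 256.953 mg/L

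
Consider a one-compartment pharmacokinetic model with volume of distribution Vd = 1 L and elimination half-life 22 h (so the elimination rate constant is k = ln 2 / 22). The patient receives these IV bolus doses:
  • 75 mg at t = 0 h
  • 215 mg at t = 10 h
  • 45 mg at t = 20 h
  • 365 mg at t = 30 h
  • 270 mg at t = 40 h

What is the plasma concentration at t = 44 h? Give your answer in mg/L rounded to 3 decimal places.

586.378 mg/L

k = ln 2 / 22 = 0.03151 per h
Dose 1 (75 mg at t=0 h): 75·exp(−0.03151·44) = 18.750 mg/L
Dose 2 (215 mg at t=10 h): 215·exp(−0.03151·34) = 73.656 mg/L
Dose 3 (45 mg at t=20 h): 45·exp(−0.03151·24) = 21.126 mg/L
Dose 4 (365 mg at t=30 h): 365·exp(−0.03151·14) = 234.816 mg/L
Dose 5 (270 mg at t=40 h): 270·exp(−0.03151·4) = 238.030 mg/L
C(44) = 18.750 + 73.656 + 21.126 + 234.816 + 238.030 = 586.378 mg/L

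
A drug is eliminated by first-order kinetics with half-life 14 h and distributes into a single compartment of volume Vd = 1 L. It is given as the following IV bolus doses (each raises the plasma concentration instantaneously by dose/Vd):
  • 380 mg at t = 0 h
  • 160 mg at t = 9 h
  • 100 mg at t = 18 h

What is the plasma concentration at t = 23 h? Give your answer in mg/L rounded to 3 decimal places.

k = ln 2 / 14 = 0.04951 per h
Dose 1 (380 mg at t=0 h): 380·exp(−0.04951·23) = 121.684 mg/L
Dose 2 (160 mg at t=9 h): 160·exp(−0.04951·14) = 80.000 mg/L
Dose 3 (100 mg at t=18 h): 100·exp(−0.04951·5) = 78.071 mg/L
C(23) = 121.684 + 80.000 + 78.071 = 279.755 mg/L

279.755 mg/L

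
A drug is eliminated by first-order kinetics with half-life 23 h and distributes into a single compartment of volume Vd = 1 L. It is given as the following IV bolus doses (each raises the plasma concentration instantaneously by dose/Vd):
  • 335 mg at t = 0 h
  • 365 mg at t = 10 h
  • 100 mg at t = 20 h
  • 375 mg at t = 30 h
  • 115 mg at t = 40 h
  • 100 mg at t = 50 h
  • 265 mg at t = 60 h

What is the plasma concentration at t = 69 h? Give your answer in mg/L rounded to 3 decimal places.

548.595 mg/L

k = ln 2 / 23 = 0.03014 per h
Dose 1 (335 mg at t=0 h): 335·exp(−0.03014·69) = 41.875 mg/L
Dose 2 (365 mg at t=10 h): 365·exp(−0.03014·59) = 61.672 mg/L
Dose 3 (100 mg at t=20 h): 100·exp(−0.03014·49) = 22.839 mg/L
Dose 4 (375 mg at t=30 h): 375·exp(−0.03014·39) = 115.768 mg/L
Dose 5 (115 mg at t=40 h): 115·exp(−0.03014·29) = 47.989 mg/L
Dose 6 (100 mg at t=50 h): 100·exp(−0.03014·19) = 56.406 mg/L
Dose 7 (265 mg at t=60 h): 265·exp(−0.03014·9) = 202.047 mg/L
C(69) = 41.875 + 61.672 + 22.839 + 115.768 + 47.989 + 56.406 + 202.047 = 548.595 mg/L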